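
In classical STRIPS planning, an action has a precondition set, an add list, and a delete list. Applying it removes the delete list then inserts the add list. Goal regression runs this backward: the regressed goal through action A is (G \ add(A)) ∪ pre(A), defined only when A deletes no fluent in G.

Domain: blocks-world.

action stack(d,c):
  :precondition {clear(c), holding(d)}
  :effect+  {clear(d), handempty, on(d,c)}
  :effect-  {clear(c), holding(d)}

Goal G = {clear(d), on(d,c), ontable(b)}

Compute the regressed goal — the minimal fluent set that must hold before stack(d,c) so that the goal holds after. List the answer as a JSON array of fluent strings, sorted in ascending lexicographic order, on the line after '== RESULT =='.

Compute (G \ add) ∪ pre:
  G ∩ del = {}  (empty — regression defined)
  G \ add = {clear(d), on(d,c), ontable(b)} \ {clear(d), handempty, on(d,c)} = {ontable(b)}
  ∪ pre   = {ontable(b)} ∪ {clear(c), holding(d)}
          = {clear(c), holding(d), ontable(b)}

== RESULT ==
["clear(c)", "holding(d)", "ontable(b)"]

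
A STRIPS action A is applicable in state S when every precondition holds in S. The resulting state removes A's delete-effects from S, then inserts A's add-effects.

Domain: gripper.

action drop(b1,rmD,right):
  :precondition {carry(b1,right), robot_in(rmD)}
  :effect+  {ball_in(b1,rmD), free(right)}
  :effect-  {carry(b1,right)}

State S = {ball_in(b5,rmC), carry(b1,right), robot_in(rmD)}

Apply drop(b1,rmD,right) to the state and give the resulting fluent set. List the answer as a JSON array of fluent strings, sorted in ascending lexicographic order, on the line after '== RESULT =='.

Progress:
  pre ⊆ S: {carry(b1,right), robot_in(rmD)} ⊆ S  — applicable
  S \ del = {ball_in(b5,rmC), robot_in(rmD)}
  ∪ add   = {ball_in(b1,rmD), ball_in(b5,rmC), free(right), robot_in(rmD)}

== RESULT ==
["ball_in(b1,rmD)", "ball_in(b5,rmC)", "free(right)", "robot_in(rmD)"]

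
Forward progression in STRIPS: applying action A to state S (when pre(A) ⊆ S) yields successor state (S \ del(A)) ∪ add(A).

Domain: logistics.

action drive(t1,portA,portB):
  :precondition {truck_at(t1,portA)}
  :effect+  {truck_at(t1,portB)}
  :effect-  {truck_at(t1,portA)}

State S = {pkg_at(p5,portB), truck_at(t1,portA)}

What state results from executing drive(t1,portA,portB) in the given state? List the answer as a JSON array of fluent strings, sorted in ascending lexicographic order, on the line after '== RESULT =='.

Progress:
  pre ⊆ S: {truck_at(t1,portA)} ⊆ S  — applicable
  S \ del = {pkg_at(p5,portB)}
  ∪ add   = {pkg_at(p5,portB), truck_at(t1,portB)}

== RESULT ==
["pkg_at(p5,portB)", "truck_at(t1,portB)"]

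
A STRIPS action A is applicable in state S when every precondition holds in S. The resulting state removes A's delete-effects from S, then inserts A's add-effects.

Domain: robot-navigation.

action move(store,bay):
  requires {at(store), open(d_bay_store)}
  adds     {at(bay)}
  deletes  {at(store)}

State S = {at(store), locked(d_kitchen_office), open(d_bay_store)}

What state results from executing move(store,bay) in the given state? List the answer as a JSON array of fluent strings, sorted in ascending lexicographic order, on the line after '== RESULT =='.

Progress:
  pre ⊆ S: {at(store), open(d_bay_store)} ⊆ S  — applicable
  S \ del = {locked(d_kitchen_office), open(d_bay_store)}
  ∪ add   = {at(bay), locked(d_kitchen_office), open(d_bay_store)}

== RESULT ==
["at(bay)", "locked(d_kitchen_office)", "open(d_bay_store)"]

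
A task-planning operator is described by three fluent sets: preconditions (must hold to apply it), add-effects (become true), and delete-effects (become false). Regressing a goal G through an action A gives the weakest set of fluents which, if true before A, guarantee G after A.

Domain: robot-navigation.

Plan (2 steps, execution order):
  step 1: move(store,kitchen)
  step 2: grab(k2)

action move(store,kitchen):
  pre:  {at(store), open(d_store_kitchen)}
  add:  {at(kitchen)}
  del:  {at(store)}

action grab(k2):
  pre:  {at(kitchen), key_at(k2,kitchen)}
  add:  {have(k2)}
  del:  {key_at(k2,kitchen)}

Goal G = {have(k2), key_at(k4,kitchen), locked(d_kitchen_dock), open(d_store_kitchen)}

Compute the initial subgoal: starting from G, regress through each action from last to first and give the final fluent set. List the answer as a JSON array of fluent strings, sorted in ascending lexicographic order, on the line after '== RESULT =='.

Work backward from the goal:
  through step 2 (grab(k2)): drop {have(k2)}, keep {key_at(k4,kitchen), locked(d_kitchen_dock), open(d_store_kitchen)}, require {at(kitchen), key_at(k2,kitchen)}
    → {at(kitchen), key_at(k2,kitchen), key_at(k4,kitchen), locked(d_kitchen_dock), open(d_store_kitchen)}
  through step 1 (move(store,kitchen)): drop {at(kitchen)}, keep {key_at(k2,kitchen), key_at(k4,kitchen), locked(d_kitchen_dock), open(d_store_kitchen)}, require {at(store), open(d_store_kitchen)}
    → {at(store), key_at(k2,kitchen), key_at(k4,kitchen), locked(d_kitchen_dock), open(d_store_kitchen)}

== RESULT ==
["at(store)", "key_at(k2,kitchen)", "key_at(k4,kitchen)", "locked(d_kitchen_dock)", "open(d_store_kitchen)"]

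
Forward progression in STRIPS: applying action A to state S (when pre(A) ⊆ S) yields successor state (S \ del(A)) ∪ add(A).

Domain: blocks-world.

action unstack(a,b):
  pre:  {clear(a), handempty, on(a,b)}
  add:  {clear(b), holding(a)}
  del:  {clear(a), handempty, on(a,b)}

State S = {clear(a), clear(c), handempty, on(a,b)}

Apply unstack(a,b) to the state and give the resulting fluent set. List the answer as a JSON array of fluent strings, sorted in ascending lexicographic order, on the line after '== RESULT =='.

Compute (S \ del) ∪ add:
  pre ⊆ S: {clear(a), handempty, on(a,b)} ⊆ S  — applicable
  S \ del = {clear(c)}
  ∪ add   = {clear(b), clear(c), holding(a)}

== RESULT ==
["clear(b)", "clear(c)", "holding(a)"]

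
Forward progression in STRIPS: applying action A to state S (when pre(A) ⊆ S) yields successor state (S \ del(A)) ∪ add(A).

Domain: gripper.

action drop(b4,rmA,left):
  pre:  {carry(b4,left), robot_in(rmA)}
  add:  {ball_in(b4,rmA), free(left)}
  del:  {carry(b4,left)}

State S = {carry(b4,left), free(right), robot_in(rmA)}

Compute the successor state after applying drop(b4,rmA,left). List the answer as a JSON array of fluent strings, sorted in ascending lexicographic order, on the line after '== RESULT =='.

Compute (S \ del) ∪ add:
  pre ⊆ S: {carry(b4,left), robot_in(rmA)} ⊆ S  — applicable
  S \ del = {free(right), robot_in(rmA)}
  ∪ add   = {ball_in(b4,rmA), free(left), free(right), robot_in(rmA)}

== RESULT ==
["ball_in(b4,rmA)", "free(left)", "free(right)", "robot_in(rmA)"]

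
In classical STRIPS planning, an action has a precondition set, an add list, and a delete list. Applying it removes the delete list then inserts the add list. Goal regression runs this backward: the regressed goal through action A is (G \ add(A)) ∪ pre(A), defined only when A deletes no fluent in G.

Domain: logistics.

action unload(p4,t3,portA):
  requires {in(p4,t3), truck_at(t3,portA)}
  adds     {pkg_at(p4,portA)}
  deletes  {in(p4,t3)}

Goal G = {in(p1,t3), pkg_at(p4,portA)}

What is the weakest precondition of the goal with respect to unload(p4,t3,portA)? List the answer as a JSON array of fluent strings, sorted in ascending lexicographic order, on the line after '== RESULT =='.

Regress:
  G ∩ del = {}  (empty — regression defined)
  G \ add = {in(p1,t3), pkg_at(p4,portA)} \ {pkg_at(p4,portA)} = {in(p1,t3)}
  ∪ pre   = {in(p1,t3)} ∪ {in(p4,t3), truck_at(t3,portA)}
          = {in(p1,t3), in(p4,t3), truck_at(t3,portA)}

== RESULT ==
["in(p1,t3)", "in(p4,t3)", "truck_at(t3,portA)"]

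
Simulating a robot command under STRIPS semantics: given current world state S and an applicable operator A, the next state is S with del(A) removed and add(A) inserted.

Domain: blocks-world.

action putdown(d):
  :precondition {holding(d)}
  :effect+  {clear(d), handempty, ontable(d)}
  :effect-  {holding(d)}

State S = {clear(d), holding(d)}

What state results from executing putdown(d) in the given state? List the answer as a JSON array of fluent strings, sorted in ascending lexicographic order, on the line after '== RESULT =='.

Compute (S \ del) ∪ add:
  pre ⊆ S: {holding(d)} ⊆ S  — applicable
  S \ del = {clear(d)}
  ∪ add   = {clear(d), handempty, ontable(d)}

== RESULT ==
["clear(d)", "handempty", "ontable(d)"]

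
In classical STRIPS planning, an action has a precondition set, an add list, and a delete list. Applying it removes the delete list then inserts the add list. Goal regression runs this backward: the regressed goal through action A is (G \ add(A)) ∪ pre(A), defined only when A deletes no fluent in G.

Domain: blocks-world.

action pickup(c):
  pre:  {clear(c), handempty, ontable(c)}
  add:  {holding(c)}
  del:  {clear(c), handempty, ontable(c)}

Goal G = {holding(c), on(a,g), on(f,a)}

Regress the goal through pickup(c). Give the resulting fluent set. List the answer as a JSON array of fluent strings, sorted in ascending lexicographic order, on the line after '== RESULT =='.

Compute (G \ add) ∪ pre:
  G ∩ del = {}  (empty — regression defined)
  G \ add = {holding(c), on(a,g), on(f,a)} \ {holding(c)} = {on(a,g), on(f,a)}
  ∪ pre   = {on(a,g), on(f,a)} ∪ {clear(c), handempty, ontable(c)}
          = {clear(c), handempty, on(a,g), on(f,a), ontable(c)}

== RESULT ==
["clear(c)", "handempty", "on(a,g)", "on(f,a)", "ontable(c)"]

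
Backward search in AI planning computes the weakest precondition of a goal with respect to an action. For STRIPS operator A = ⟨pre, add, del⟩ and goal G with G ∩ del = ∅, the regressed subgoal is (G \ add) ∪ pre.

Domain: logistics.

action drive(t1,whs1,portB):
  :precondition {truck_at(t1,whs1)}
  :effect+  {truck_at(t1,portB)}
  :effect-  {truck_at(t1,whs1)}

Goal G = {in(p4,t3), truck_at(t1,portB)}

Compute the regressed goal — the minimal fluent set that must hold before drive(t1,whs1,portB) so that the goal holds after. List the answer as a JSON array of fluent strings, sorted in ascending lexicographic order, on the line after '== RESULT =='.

Regress:
  G ∩ del = {}  (empty — regression defined)
  G \ add = {in(p4,t3), truck_at(t1,portB)} \ {truck_at(t1,portB)} = {in(p4,t3)}
  ∪ pre   = {in(p4,t3)} ∪ {truck_at(t1,whs1)}
          = {in(p4,t3), truck_at(t1,whs1)}

== RESULT ==
["in(p4,t3)", "truck_at(t1,whs1)"]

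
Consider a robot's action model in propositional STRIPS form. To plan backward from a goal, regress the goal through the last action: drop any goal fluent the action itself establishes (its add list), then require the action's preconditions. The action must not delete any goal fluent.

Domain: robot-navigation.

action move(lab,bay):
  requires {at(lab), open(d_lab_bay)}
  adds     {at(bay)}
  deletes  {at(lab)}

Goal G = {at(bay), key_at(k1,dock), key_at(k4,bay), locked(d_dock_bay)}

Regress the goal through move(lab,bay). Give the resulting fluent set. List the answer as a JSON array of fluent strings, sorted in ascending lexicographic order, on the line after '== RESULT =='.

Regress:
  G ∩ del = {}  (empty — regression defined)
  G \ add = {at(bay), key_at(k1,dock), key_at(k4,bay), locked(d_dock_bay)} \ {at(bay)} = {key_at(k1,dock), key_at(k4,bay), locked(d_dock_bay)}
  ∪ pre   = {key_at(k1,dock), key_at(k4,bay), locked(d_dock_bay)} ∪ {at(lab), open(d_lab_bay)}
          = {at(lab), key_at(k1,dock), key_at(k4,bay), locked(d_dock_bay), open(d_lab_bay)}

== RESULT ==
["at(lab)", "key_at(k1,dock)", "key_at(k4,bay)", "locked(d_dock_bay)", "open(d_lab_bay)"]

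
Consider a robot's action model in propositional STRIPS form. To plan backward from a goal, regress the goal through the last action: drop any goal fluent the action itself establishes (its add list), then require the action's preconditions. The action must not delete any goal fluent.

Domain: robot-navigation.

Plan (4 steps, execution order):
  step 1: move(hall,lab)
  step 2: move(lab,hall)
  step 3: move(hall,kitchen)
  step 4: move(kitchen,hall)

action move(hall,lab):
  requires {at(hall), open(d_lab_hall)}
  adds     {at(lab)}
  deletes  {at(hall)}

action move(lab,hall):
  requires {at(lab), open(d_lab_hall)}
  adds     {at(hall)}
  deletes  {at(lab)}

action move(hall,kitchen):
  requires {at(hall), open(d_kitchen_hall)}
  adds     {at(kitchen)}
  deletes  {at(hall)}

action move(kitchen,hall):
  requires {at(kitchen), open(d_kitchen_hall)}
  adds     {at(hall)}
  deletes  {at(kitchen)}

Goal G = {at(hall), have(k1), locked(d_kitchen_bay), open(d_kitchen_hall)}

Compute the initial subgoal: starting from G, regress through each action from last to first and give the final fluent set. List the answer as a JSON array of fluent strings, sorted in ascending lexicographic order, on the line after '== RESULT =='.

Regress step by step:
  through step 4 (move(kitchen,hall)): drop {at(hall)}, keep {have(k1), locked(d_kitchen_bay), open(d_kitchen_hall)}, require {at(kitchen), open(d_kitchen_hall)}
    → {at(kitchen), have(k1), locked(d_kitchen_bay), open(d_kitchen_hall)}
  through step 3 (move(hall,kitchen)): drop {at(kitchen)}, keep {have(k1), locked(d_kitchen_bay), open(d_kitchen_hall)}, require {at(hall), open(d_kitchen_hall)}
    → {at(hall), have(k1), locked(d_kitchen_bay), open(d_kitchen_hall)}
  through step 2 (move(lab,hall)): drop {at(hall)}, keep {have(k1), locked(d_kitchen_bay), open(d_kitchen_hall)}, require {at(lab), open(d_lab_hall)}
    → {at(lab), have(k1), locked(d_kitchen_bay), open(d_kitchen_hall), open(d_lab_hall)}
  through step 1 (move(hall,lab)): drop {at(lab)}, keep {have(k1), locked(d_kitchen_bay), open(d_kitchen_hall), open(d_lab_hall)}, require {at(hall), open(d_lab_hall)}
    → {at(hall), have(k1), locked(d_kitchen_bay), open(d_kitchen_hall), open(d_lab_hall)}

== RESULT ==
["at(hall)", "have(k1)", "locked(d_kitchen_bay)", "open(d_kitchen_hall)", "open(d_lab_hall)"]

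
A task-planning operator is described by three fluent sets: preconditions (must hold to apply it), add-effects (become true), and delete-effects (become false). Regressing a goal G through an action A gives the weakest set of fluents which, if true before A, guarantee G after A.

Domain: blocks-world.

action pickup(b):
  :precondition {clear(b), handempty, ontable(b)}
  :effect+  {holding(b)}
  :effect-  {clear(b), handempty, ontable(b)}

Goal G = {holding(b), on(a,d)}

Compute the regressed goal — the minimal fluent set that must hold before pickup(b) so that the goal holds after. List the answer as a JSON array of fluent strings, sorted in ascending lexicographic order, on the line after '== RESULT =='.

Regress:
  G ∩ del = {}  (empty — regression defined)
  G \ add = {holding(b), on(a,d)} \ {holding(b)} = {on(a,d)}
  ∪ pre   = {on(a,d)} ∪ {clear(b), handempty, ontable(b)}
          = {clear(b), handempty, on(a,d), ontable(b)}

== RESULT ==
["clear(b)", "handempty", "on(a,d)", "ontable(b)"]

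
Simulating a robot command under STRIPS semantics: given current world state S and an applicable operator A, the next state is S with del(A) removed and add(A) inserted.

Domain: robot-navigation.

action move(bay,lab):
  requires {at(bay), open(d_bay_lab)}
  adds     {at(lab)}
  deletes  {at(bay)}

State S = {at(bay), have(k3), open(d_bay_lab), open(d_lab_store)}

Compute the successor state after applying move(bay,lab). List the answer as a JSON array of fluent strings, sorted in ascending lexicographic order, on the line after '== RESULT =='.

Compute (S \ del) ∪ add:
  pre ⊆ S: {at(bay), open(d_bay_lab)} ⊆ S  — applicable
  S \ del = {have(k3), open(d_bay_lab), open(d_lab_store)}
  ∪ add   = {at(lab), have(k3), open(d_bay_lab), open(d_lab_store)}

== RESULT ==
["at(lab)", "have(k3)", "open(d_bay_lab)", "open(d_lab_store)"]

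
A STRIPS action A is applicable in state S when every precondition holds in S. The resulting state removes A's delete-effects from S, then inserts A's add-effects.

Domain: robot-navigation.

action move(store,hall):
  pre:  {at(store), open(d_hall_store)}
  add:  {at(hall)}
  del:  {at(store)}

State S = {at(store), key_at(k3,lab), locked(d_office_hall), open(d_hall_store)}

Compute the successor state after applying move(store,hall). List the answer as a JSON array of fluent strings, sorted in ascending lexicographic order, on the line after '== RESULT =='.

Compute (S \ del) ∪ add:
  pre ⊆ S: {at(store), open(d_hall_store)} ⊆ S  — applicable
  S \ del = {key_at(k3,lab), locked(d_office_hall), open(d_hall_store)}
  ∪ add   = {at(hall), key_at(k3,lab), locked(d_office_hall), open(d_hall_store)}

== RESULT ==
["at(hall)", "key_at(k3,lab)", "locked(d_office_hall)", "open(d_hall_store)"]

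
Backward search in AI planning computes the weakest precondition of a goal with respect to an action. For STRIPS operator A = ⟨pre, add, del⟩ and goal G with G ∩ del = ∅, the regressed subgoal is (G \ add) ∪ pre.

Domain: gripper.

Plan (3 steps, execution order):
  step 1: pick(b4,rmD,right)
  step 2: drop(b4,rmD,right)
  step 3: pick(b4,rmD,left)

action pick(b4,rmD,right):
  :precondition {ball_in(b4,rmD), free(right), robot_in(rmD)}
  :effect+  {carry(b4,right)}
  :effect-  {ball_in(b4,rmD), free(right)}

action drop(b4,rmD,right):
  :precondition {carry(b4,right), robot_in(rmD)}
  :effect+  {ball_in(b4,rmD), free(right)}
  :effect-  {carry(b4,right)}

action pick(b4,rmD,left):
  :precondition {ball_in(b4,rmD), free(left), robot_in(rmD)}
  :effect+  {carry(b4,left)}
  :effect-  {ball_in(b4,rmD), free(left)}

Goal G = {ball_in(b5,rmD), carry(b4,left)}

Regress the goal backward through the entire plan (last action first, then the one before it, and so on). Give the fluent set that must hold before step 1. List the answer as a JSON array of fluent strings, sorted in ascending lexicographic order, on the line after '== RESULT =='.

Regress step by step:
  through step 3 (pick(b4,rmD,left)): drop {carry(b4,left)}, keep {ball_in(b5,rmD)}, require {ball_in(b4,rmD), free(left), robot_in(rmD)}
    → {ball_in(b4,rmD), ball_in(b5,rmD), free(left), robot_in(rmD)}
  through step 2 (drop(b4,rmD,right)): drop {ball_in(b4,rmD)}, keep {ball_in(b5,rmD), free(left), robot_in(rmD)}, require {carry(b4,right), robot_in(rmD)}
    → {ball_in(b5,rmD), carry(b4,right), free(left), robot_in(rmD)}
  through step 1 (pick(b4,rmD,right)): drop {carry(b4,right)}, keep {ball_in(b5,rmD), free(left), robot_in(rmD)}, require {ball_in(b4,rmD), free(right), robot_in(rmD)}
    → {ball_in(b4,rmD), ball_in(b5,rmD), free(left), free(right), robot_in(rmD)}

== RESULT ==
["ball_in(b4,rmD)", "ball_in(b5,rmD)", "free(left)", "free(right)", "robot_in(rmD)"]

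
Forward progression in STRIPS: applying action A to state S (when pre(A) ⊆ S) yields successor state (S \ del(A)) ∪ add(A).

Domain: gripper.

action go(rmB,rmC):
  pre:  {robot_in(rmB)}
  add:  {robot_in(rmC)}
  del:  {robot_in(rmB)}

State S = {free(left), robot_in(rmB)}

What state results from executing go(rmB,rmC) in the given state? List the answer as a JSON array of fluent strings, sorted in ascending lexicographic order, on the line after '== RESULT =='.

Compute (S \ del) ∪ add:
  pre ⊆ S: {robot_in(rmB)} ⊆ S  — applicable
  S \ del = {free(left)}
  ∪ add   = {free(left), robot_in(rmC)}

== RESULT ==
["free(left)", "robot_in(rmC)"]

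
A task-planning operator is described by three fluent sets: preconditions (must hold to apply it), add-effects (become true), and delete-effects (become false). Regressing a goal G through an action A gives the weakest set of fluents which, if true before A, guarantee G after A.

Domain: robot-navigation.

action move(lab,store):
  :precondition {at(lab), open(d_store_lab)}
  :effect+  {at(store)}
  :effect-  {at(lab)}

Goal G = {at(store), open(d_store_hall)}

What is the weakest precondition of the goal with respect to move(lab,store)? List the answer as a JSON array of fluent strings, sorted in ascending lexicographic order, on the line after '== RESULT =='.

Compute (G \ add) ∪ pre:
  G ∩ del = {}  (empty — regression defined)
  G \ add = {at(store), open(d_store_hall)} \ {at(store)} = {open(d_store_hall)}
  ∪ pre   = {open(d_store_hall)} ∪ {at(lab), open(d_store_lab)}
          = {at(lab), open(d_store_hall), open(d_store_lab)}

== RESULT ==
["at(lab)", "open(d_store_hall)", "open(d_store_lab)"]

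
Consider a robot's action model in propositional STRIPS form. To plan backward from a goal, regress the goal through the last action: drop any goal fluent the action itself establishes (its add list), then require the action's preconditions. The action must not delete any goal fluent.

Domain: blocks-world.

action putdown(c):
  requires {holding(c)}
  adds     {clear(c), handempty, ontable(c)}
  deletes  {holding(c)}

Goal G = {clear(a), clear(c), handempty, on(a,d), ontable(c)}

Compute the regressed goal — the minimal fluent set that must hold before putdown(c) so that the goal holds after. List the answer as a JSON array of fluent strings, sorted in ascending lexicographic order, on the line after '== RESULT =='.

Compute (G \ add) ∪ pre:
  G ∩ del = {}  (empty — regression defined)
  G \ add = {clear(a), clear(c), handempty, on(a,d), ontable(c)} \ {clear(c), handempty, ontable(c)} = {clear(a), on(a,d)}
  ∪ pre   = {clear(a), on(a,d)} ∪ {holding(c)}
          = {clear(a), holding(c), on(a,d)}

== RESULT ==
["clear(a)", "holding(c)", "on(a,d)"]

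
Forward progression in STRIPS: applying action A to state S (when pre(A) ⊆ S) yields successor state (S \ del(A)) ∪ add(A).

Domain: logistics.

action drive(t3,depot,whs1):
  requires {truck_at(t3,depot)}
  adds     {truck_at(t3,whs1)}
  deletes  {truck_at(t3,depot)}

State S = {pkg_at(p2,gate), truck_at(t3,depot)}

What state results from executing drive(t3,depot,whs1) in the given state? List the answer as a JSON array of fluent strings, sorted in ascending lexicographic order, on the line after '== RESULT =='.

Progress:
  pre ⊆ S: {truck_at(t3,depot)} ⊆ S  — applicable
  S \ del = {pkg_at(p2,gate)}
  ∪ add   = {pkg_at(p2,gate), truck_at(t3,whs1)}

== RESULT ==
["pkg_at(p2,gate)", "truck_at(t3,whs1)"]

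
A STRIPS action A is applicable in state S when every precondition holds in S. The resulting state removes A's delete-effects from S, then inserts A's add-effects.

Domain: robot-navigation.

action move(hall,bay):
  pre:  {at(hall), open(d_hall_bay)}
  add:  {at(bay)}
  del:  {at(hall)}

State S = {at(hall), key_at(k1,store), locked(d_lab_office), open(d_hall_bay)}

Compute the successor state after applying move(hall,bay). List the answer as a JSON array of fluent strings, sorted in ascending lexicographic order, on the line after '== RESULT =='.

Compute (S \ del) ∪ add:
  pre ⊆ S: {at(hall), open(d_hall_bay)} ⊆ S  — applicable
  S \ del = {key_at(k1,store), locked(d_lab_office), open(d_hall_bay)}
  ∪ add   = {at(bay), key_at(k1,store), locked(d_lab_office), open(d_hall_bay)}

== RESULT ==
["at(bay)", "key_at(k1,store)", "locked(d_lab_office)", "open(d_hall_bay)"]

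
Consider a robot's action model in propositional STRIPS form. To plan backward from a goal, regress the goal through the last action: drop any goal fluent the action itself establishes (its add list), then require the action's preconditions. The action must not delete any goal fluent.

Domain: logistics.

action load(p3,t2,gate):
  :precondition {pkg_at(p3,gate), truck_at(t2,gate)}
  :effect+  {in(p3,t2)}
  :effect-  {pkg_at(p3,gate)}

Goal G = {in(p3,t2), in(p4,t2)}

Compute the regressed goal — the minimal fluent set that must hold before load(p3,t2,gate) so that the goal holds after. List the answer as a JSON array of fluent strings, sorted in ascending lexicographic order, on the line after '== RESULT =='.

Regress:
  G ∩ del = {}  (empty — regression defined)
  G \ add = {in(p3,t2), in(p4,t2)} \ {in(p3,t2)} = {in(p4,t2)}
  ∪ pre   = {in(p4,t2)} ∪ {pkg_at(p3,gate), truck_at(t2,gate)}
          = {in(p4,t2), pkg_at(p3,gate), truck_at(t2,gate)}

== RESULT ==
["in(p4,t2)", "pkg_at(p3,gate)", "truck_at(t2,gate)"]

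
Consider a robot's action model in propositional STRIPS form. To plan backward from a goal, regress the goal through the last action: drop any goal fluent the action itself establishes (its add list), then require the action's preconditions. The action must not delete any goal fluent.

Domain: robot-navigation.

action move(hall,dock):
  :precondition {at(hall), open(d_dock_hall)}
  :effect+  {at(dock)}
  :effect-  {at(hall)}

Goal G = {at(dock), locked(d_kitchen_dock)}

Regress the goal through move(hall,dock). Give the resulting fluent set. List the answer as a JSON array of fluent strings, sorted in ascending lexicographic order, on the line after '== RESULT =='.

Regress:
  G ∩ del = {}  (empty — regression defined)
  G \ add = {at(dock), locked(d_kitchen_dock)} \ {at(dock)} = {locked(d_kitchen_dock)}
  ∪ pre   = {locked(d_kitchen_dock)} ∪ {at(hall), open(d_dock_hall)}
          = {at(hall), locked(d_kitchen_dock), open(d_dock_hall)}

== RESULT ==
["at(hall)", "locked(d_kitchen_dock)", "open(d_dock_hall)"]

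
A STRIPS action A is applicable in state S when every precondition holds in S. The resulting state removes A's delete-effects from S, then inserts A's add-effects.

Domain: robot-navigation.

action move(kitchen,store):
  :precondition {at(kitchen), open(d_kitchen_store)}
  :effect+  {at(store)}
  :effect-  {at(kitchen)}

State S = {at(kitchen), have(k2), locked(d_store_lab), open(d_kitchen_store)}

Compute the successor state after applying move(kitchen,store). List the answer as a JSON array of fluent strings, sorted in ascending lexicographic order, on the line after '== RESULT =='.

Compute (S \ del) ∪ add:
  pre ⊆ S: {at(kitchen), open(d_kitchen_store)} ⊆ S  — applicable
  S \ del = {have(k2), locked(d_store_lab), open(d_kitchen_store)}
  ∪ add   = {at(store), have(k2), locked(d_store_lab), open(d_kitchen_store)}

== RESULT ==
["at(store)", "have(k2)", "locked(d_store_lab)", "open(d_kitchen_store)"]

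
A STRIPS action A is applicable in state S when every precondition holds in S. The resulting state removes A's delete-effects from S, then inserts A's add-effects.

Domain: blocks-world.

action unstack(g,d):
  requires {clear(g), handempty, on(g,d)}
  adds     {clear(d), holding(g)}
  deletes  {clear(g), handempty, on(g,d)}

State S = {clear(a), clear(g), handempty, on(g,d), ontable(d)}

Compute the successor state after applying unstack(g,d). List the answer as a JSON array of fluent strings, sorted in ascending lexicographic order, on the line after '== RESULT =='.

Compute (S \ del) ∪ add:
  pre ⊆ S: {clear(g), handempty, on(g,d)} ⊆ S  — applicable
  S \ del = {clear(a), ontable(d)}
  ∪ add   = {clear(a), clear(d), holding(g), ontable(d)}

== RESULT ==
["clear(a)", "clear(d)", "holding(g)", "ontable(d)"]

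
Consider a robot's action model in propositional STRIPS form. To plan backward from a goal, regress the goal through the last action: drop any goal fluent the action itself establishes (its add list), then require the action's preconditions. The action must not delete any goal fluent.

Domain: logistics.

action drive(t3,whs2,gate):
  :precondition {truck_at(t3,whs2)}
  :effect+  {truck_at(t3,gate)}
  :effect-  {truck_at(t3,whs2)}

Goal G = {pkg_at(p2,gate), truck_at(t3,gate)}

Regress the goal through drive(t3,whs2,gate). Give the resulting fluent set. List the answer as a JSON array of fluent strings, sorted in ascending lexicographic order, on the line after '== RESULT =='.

Regress:
  G ∩ del = {}  (empty — regression defined)
  G \ add = {pkg_at(p2,gate), truck_at(t3,gate)} \ {truck_at(t3,gate)} = {pkg_at(p2,gate)}
  ∪ pre   = {pkg_at(p2,gate)} ∪ {truck_at(t3,whs2)}
          = {pkg_at(p2,gate), truck_at(t3,whs2)}

== RESULT ==
["pkg_at(p2,gate)", "truck_at(t3,whs2)"]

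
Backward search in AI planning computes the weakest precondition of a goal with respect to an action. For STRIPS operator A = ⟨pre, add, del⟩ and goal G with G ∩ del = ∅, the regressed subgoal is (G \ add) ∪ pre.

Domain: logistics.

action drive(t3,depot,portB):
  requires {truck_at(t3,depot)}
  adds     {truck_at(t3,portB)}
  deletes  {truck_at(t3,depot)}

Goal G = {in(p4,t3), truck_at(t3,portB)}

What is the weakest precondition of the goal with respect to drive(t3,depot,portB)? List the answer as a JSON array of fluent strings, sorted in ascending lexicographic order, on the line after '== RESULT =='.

Compute (G \ add) ∪ pre:
  G ∩ del = {}  (empty — regression defined)
  G \ add = {in(p4,t3), truck_at(t3,portB)} \ {truck_at(t3,portB)} = {in(p4,t3)}
  ∪ pre   = {in(p4,t3)} ∪ {truck_at(t3,depot)}
          = {in(p4,t3), truck_at(t3,depot)}

== RESULT ==
["in(p4,t3)", "truck_at(t3,depot)"]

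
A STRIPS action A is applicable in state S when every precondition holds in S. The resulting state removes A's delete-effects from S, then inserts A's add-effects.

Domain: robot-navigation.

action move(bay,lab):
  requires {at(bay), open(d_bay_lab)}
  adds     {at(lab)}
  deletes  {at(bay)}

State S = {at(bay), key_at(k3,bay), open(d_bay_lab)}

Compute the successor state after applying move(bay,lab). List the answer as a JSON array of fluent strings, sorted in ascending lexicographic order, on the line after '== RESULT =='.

Progress:
  pre ⊆ S: {at(bay), open(d_bay_lab)} ⊆ S  — applicable
  S \ del = {key_at(k3,bay), open(d_bay_lab)}
  ∪ add   = {at(lab), key_at(k3,bay), open(d_bay_lab)}

== RESULT ==
["at(lab)", "key_at(k3,bay)", "open(d_bay_lab)"]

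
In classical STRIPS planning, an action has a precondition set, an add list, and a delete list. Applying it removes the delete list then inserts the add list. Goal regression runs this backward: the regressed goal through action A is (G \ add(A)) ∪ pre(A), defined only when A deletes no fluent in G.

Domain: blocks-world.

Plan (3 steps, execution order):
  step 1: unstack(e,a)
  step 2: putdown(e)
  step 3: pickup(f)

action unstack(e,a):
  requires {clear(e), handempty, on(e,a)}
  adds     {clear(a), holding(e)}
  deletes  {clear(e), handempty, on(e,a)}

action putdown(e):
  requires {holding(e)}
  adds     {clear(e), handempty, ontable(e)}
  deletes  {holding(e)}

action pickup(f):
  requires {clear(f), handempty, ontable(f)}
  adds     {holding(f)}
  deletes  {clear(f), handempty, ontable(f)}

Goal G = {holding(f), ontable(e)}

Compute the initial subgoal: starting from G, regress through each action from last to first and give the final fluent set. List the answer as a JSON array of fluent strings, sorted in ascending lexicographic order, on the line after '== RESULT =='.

Work backward from the goal:
  through step 3 (pickup(f)): drop {holding(f)}, keep {ontable(e)}, require {clear(f), handempty, ontable(f)}
    → {clear(f), handempty, ontable(e), ontable(f)}
  through step 2 (putdown(e)): drop {handempty, ontable(e)}, keep {clear(f), ontable(f)}, require {holding(e)}
    → {clear(f), holding(e), ontable(f)}
  through step 1 (unstack(e,a)): drop {holding(e)}, keep {clear(f), ontable(f)}, require {clear(e), handempty, on(e,a)}
    → {clear(e), clear(f), handempty, on(e,a), ontable(f)}

== RESULT ==
["clear(e)", "clear(f)", "handempty", "on(e,a)", "ontable(f)"]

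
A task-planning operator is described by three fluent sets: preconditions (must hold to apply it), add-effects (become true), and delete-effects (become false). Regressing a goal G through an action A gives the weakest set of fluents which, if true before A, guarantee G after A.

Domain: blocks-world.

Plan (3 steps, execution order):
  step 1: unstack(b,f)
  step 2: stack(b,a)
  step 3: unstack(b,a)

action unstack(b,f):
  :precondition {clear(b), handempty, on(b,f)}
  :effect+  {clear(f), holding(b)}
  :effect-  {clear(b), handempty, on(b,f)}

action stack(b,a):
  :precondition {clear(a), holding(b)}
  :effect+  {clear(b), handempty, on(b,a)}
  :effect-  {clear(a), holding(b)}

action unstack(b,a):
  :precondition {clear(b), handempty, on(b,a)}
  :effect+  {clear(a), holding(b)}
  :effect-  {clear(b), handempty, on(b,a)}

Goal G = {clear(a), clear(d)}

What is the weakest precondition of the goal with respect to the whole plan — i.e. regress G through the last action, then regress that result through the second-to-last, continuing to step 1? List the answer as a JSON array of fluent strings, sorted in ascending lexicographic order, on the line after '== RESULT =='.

Regress step by step:
  through step 3 (unstack(b,a)): drop {clear(a)}, keep {clear(d)}, require {clear(b), handempty, on(b,a)}
    → {clear(b), clear(d), handempty, on(b,a)}
  through step 2 (stack(b,a)): drop {clear(b), handempty, on(b,a)}, keep {clear(d)}, require {clear(a), holding(b)}
    → {clear(a), clear(d), holding(b)}
  through step 1 (unstack(b,f)): drop {holding(b)}, keep {clear(a), clear(d)}, require {clear(b), handempty, on(b,f)}
    → {clear(a), clear(b), clear(d), handempty, on(b,f)}

== RESULT ==
["clear(a)", "clear(b)", "clear(d)", "handempty", "on(b,f)"]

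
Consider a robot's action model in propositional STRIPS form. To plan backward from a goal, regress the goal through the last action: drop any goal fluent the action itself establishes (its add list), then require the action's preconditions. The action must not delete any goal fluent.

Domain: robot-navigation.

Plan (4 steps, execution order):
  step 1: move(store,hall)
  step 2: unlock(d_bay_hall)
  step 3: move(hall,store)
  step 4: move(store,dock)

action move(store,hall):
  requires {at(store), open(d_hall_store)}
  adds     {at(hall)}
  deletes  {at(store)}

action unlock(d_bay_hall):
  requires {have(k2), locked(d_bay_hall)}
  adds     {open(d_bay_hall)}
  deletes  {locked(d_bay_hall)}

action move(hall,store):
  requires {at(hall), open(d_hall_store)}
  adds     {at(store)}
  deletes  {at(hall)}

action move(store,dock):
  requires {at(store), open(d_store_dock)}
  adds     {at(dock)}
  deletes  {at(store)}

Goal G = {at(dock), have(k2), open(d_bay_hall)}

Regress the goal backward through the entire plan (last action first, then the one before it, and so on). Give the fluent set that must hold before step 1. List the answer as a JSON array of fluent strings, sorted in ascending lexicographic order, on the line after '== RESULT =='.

Work backward from the goal:
  through step 4 (move(store,dock)): drop {at(dock)}, keep {have(k2), open(d_bay_hall)}, require {at(store), open(d_store_dock)}
    → {at(store), have(k2), open(d_bay_hall), open(d_store_dock)}
  through step 3 (move(hall,store)): drop {at(store)}, keep {have(k2), open(d_bay_hall), open(d_store_dock)}, require {at(hall), open(d_hall_store)}
    → {at(hall), have(k2), open(d_bay_hall), open(d_hall_store), open(d_store_dock)}
  through step 2 (unlock(d_bay_hall)): drop {open(d_bay_hall)}, keep {at(hall), have(k2), open(d_hall_store), open(d_store_dock)}, require {have(k2), locked(d_bay_hall)}
    → {at(hall), have(k2), locked(d_bay_hall), open(d_hall_store), open(d_store_dock)}
  through step 1 (move(store,hall)): drop {at(hall)}, keep {have(k2), locked(d_bay_hall), open(d_hall_store), open(d_store_dock)}, require {at(store), open(d_hall_store)}
    → {at(store), have(k2), locked(d_bay_hall), open(d_hall_store), open(d_store_dock)}

== RESULT ==
["at(store)", "have(k2)", "locked(d_bay_hall)", "open(d_hall_store)", "open(d_store_dock)"]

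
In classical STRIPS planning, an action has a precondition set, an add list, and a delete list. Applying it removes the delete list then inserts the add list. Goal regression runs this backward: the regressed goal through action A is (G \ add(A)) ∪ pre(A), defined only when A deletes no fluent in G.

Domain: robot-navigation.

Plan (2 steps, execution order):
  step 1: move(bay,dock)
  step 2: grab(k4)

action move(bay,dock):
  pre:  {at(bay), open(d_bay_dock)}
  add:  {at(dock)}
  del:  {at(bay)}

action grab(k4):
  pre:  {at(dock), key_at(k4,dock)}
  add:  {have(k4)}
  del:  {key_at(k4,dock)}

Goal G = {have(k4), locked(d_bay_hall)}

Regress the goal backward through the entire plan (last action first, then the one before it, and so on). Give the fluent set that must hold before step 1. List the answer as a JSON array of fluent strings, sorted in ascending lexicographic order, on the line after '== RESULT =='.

Work backward from the goal:
  through step 2 (grab(k4)): drop {have(k4)}, keep {locked(d_bay_hall)}, require {at(dock), key_at(k4,dock)}
    → {at(dock), key_at(k4,dock), locked(d_bay_hall)}
  through step 1 (move(bay,dock)): drop {at(dock)}, keep {key_at(k4,dock), locked(d_bay_hall)}, require {at(bay), open(d_bay_dock)}
    → {at(bay), key_at(k4,dock), locked(d_bay_hall), open(d_bay_dock)}

== RESULT ==
["at(bay)", "key_at(k4,dock)", "locked(d_bay_hall)", "open(d_bay_dock)"]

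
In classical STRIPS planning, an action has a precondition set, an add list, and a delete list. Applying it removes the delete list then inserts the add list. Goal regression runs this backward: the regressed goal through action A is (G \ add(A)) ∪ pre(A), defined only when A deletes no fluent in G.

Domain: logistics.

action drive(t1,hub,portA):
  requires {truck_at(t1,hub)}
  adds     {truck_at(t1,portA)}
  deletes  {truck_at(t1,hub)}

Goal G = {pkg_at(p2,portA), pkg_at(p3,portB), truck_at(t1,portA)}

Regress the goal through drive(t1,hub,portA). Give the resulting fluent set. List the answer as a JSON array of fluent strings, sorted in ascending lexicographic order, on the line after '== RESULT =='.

Regress:
  G ∩ del = {}  (empty — regression defined)
  G \ add = {pkg_at(p2,portA), pkg_at(p3,portB), truck_at(t1,portA)} \ {truck_at(t1,portA)} = {pkg_at(p2,portA), pkg_at(p3,portB)}
  ∪ pre   = {pkg_at(p2,portA), pkg_at(p3,portB)} ∪ {truck_at(t1,hub)}
          = {pkg_at(p2,portA), pkg_at(p3,portB), truck_at(t1,hub)}

== RESULT ==
["pkg_at(p2,portA)", "pkg_at(p3,portB)", "truck_at(t1,hub)"]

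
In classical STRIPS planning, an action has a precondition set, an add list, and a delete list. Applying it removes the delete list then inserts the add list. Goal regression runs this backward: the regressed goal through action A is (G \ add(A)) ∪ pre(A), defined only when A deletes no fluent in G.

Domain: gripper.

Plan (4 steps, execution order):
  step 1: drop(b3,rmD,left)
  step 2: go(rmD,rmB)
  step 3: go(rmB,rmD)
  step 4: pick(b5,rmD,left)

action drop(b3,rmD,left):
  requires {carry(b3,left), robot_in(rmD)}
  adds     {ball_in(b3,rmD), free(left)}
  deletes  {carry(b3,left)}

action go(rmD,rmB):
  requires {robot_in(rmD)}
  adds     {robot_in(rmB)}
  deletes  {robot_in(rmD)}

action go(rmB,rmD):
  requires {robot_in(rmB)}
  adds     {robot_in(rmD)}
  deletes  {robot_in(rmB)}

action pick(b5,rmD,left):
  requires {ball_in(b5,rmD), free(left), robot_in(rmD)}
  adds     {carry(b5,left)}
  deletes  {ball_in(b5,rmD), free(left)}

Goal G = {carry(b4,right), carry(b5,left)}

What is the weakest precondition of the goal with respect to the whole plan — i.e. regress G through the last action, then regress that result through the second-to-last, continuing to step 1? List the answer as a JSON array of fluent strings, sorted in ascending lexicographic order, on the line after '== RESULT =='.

Regress step by step:
  through step 4 (pick(b5,rmD,left)): drop {carry(b5,left)}, keep {carry(b4,right)}, require {ball_in(b5,rmD), free(left), robot_in(rmD)}
    → {ball_in(b5,rmD), carry(b4,right), free(left), robot_in(rmD)}
  through step 3 (go(rmB,rmD)): drop {robot_in(rmD)}, keep {ball_in(b5,rmD), carry(b4,right), free(left)}, require {robot_in(rmB)}
    → {ball_in(b5,rmD), carry(b4,right), free(left), robot_in(rmB)}
  through step 2 (go(rmD,rmB)): drop {robot_in(rmB)}, keep {ball_in(b5,rmD), carry(b4,right), free(left)}, require {robot_in(rmD)}
    → {ball_in(b5,rmD), carry(b4,right), free(left), robot_in(rmD)}
  through step 1 (drop(b3,rmD,left)): drop {free(left)}, keep {ball_in(b5,rmD), carry(b4,right), robot_in(rmD)}, require {carry(b3,left), robot_in(rmD)}
    → {ball_in(b5,rmD), carry(b3,left), carry(b4,right), robot_in(rmD)}

== RESULT ==
["ball_in(b5,rmD)", "carry(b3,left)", "carry(b4,right)", "robot_in(rmD)"]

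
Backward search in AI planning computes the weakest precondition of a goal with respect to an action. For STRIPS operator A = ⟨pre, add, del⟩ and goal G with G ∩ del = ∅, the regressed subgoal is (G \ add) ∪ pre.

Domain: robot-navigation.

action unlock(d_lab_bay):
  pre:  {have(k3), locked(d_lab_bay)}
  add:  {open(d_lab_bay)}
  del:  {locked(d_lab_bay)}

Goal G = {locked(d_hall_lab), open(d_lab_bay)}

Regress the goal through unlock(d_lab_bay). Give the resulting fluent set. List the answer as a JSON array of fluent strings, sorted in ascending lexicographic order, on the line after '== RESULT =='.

Compute (G \ add) ∪ pre:
  G ∩ del = {}  (empty — regression defined)
  G \ add = {locked(d_hall_lab), open(d_lab_bay)} \ {open(d_lab_bay)} = {locked(d_hall_lab)}
  ∪ pre   = {locked(d_hall_lab)} ∪ {have(k3), locked(d_lab_bay)}
          = {have(k3), locked(d_hall_lab), locked(d_lab_bay)}

== RESULT ==
["have(k3)", "locked(d_hall_lab)", "locked(d_lab_bay)"]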